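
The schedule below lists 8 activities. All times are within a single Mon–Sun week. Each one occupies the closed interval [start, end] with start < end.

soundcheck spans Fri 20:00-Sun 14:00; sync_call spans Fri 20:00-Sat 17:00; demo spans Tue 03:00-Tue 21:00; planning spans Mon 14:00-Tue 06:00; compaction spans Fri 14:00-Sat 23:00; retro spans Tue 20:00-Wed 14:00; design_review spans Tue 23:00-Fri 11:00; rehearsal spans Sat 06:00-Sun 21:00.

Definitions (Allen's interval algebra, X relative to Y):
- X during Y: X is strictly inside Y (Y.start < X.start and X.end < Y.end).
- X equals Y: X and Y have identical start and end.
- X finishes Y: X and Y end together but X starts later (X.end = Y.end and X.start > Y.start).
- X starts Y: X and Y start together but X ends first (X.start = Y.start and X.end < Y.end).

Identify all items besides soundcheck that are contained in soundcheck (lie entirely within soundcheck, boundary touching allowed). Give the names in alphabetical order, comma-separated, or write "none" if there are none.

Target soundcheck = [Fri 20:00, Sun 14:00].
compaction [Fri 14:00, Sat 23:00] → overlaps → no.
demo [Tue 03:00, Tue 21:00] → before → no.
design_review [Tue 23:00, Fri 11:00] → before → no.
planning [Mon 14:00, Tue 06:00] → before → no.
rehearsal [Sat 06:00, Sun 21:00] → overlapped-by → no.
retro [Tue 20:00, Wed 14:00] → before → no.
sync_call [Fri 20:00, Sat 17:00] → starts → yes.
Result: sync_call.

sync_call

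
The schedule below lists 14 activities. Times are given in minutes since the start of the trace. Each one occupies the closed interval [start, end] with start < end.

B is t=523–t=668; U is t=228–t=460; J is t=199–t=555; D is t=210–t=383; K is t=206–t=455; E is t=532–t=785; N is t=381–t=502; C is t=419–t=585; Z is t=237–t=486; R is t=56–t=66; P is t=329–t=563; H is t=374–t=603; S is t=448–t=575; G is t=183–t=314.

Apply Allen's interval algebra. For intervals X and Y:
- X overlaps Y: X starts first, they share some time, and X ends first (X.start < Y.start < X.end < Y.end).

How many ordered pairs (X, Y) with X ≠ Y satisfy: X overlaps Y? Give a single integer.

Checking all 182 ordered pairs for relation 'overlaps'; matching pairs in alphabetical order:
(B, E): B overlaps E ✓
(C, B): C overlaps B ✓
(C, E): C overlaps E ✓
(D, H): D overlaps H ✓
(D, N): D overlaps N ✓
(D, P): D overlaps P ✓
(D, U): D overlaps U ✓
(D, Z): D overlaps Z ✓
(G, D): G overlaps D ✓
(G, J): G overlaps J ✓
(G, K): G overlaps K ✓
(G, U): G overlaps U ✓
(G, Z): G overlaps Z ✓
(H, B): H overlaps B ✓
(H, E): H overlaps E ✓
(J, B): J overlaps B ✓
(J, C): J overlaps C ✓
(J, E): J overlaps E ✓
(J, H): J overlaps H ✓
(J, P): J overlaps P ✓
(J, S): J overlaps S ✓
(K, C): K overlaps C ✓
(K, H): K overlaps H ✓
(K, N): K overlaps N ✓
... plus 24 further pairs not listed.
Count: 48.

48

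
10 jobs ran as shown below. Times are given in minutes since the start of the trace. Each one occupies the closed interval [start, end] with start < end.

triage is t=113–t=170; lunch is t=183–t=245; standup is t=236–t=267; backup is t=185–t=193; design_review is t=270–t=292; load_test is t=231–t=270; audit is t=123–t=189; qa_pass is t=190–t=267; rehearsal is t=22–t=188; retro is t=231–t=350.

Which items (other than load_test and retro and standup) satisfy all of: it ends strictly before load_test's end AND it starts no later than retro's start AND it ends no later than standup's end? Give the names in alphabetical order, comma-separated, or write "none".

Conditions: its end is strictly before load_test's end (X.end < t=270) AND its start is no later than retro's start (X.start <= t=231) AND its end is no later than standup's end (X.end <= t=267).
audit: end t=189 < t=270? ✓; start t=123 <= t=231? ✓; end t=189 <= t=267? ✓ → yes.
backup: end t=193 < t=270? ✓; start t=185 <= t=231? ✓; end t=193 <= t=267? ✓ → yes.
design_review: end t=292 < t=270? ✗; start t=270 <= t=231? ✗; end t=292 <= t=267? ✗ → no.
lunch: end t=245 < t=270? ✓; start t=183 <= t=231? ✓; end t=245 <= t=267? ✓ → yes.
qa_pass: end t=267 < t=270? ✓; start t=190 <= t=231? ✓; end t=267 <= t=267? ✓ → yes.
rehearsal: end t=188 < t=270? ✓; start t=22 <= t=231? ✓; end t=188 <= t=267? ✓ → yes.
triage: end t=170 < t=270? ✓; start t=113 <= t=231? ✓; end t=170 <= t=267? ✓ → yes.
Result: audit, backup, lunch, qa_pass, rehearsal, triage.

audit, backup, lunch, qa_pass, rehearsal, triage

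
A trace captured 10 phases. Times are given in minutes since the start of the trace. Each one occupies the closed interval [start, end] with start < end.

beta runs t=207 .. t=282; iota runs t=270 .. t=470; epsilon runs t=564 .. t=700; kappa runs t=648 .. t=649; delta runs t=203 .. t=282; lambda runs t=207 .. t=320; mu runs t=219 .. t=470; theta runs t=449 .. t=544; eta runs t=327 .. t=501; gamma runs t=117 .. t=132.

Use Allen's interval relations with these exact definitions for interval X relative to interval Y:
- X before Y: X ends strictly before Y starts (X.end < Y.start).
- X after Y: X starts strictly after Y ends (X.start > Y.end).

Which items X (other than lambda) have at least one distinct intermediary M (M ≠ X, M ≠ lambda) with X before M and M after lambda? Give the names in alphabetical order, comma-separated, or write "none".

Target lambda = [t=207, t=320].
Intermediaries M with M after lambda: epsilon, eta, kappa, theta.
Via epsilon — items with X before epsilon: beta, delta, eta, gamma, iota, mu, theta.
Via eta — items with X before eta: beta, delta, gamma.
Via kappa — items with X before kappa: beta, delta, eta, gamma, iota, mu, theta.
Via theta — items with X before theta: beta, delta, gamma.
Union: beta, delta, eta, gamma, iota, mu, theta.

beta, delta, eta, gamma, iota, mu, theta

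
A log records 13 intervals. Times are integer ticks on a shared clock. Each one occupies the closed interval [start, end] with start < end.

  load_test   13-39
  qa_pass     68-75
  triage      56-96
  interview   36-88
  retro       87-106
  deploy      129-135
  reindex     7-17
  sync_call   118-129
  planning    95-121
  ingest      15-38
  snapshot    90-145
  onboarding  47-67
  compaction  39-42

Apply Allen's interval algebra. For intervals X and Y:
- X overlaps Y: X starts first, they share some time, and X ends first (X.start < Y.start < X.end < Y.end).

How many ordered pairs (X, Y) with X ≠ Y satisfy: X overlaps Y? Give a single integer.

13

Checking all 156 ordered pairs for relation 'overlaps'; matching pairs in alphabetical order:
(ingest, interview): ingest overlaps interview ✓
(interview, retro): interview overlaps retro ✓
(interview, triage): interview overlaps triage ✓
(load_test, interview): load_test overlaps interview ✓
(onboarding, triage): onboarding overlaps triage ✓
(planning, sync_call): planning overlaps sync_call ✓
(reindex, ingest): reindex overlaps ingest ✓
(reindex, load_test): reindex overlaps load_test ✓
(retro, planning): retro overlaps planning ✓
(retro, snapshot): retro overlaps snapshot ✓
(triage, planning): triage overlaps planning ✓
(triage, retro): triage overlaps retro ✓
(triage, snapshot): triage overlaps snapshot ✓
Count: 13.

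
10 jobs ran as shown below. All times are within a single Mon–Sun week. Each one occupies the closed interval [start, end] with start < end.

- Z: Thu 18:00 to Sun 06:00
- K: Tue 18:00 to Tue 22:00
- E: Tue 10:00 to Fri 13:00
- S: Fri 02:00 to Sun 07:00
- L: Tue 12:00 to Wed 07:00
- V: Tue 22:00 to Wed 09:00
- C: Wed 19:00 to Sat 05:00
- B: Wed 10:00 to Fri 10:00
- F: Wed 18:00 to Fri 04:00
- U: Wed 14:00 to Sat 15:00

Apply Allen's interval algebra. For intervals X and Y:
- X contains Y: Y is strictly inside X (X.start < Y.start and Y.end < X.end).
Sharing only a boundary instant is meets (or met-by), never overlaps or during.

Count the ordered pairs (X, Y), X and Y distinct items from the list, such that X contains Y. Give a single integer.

Checking all 90 ordered pairs for relation 'contains'; matching pairs in alphabetical order:
(B, F): B contains F ✓
(E, B): E contains B ✓
(E, F): E contains F ✓
(E, K): E contains K ✓
(E, L): E contains L ✓
(E, V): E contains V ✓
(L, K): L contains K ✓
(U, C): U contains C ✓
(U, F): U contains F ✓
Count: 9.

9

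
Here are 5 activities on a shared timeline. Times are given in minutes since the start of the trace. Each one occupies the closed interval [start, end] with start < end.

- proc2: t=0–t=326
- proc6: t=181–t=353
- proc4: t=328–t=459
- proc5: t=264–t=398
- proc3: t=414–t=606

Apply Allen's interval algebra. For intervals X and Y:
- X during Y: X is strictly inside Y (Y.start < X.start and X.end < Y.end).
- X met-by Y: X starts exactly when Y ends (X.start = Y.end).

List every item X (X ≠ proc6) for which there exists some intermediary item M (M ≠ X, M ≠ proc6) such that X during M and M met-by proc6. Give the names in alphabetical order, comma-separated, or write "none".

none

Target proc6 = [t=181, t=353].
Intermediaries M with M met-by proc6: none.
Union: none.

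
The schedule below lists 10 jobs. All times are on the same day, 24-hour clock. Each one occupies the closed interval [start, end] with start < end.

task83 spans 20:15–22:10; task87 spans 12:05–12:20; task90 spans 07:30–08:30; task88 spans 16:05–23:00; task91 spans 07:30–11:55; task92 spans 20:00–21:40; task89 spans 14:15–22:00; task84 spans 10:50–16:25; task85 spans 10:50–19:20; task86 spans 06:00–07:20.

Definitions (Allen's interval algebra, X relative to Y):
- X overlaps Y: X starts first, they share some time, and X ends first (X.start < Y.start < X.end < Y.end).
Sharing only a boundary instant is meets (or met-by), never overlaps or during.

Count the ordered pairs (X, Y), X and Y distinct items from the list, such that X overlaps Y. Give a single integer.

9

Checking all 90 ordered pairs for relation 'overlaps'; matching pairs in alphabetical order:
(task84, task88): task84 overlaps task88 ✓
(task84, task89): task84 overlaps task89 ✓
(task85, task88): task85 overlaps task88 ✓
(task85, task89): task85 overlaps task89 ✓
(task89, task83): task89 overlaps task83 ✓
(task89, task88): task89 overlaps task88 ✓
(task91, task84): task91 overlaps task84 ✓
(task91, task85): task91 overlaps task85 ✓
(task92, task83): task92 overlaps task83 ✓
Count: 9.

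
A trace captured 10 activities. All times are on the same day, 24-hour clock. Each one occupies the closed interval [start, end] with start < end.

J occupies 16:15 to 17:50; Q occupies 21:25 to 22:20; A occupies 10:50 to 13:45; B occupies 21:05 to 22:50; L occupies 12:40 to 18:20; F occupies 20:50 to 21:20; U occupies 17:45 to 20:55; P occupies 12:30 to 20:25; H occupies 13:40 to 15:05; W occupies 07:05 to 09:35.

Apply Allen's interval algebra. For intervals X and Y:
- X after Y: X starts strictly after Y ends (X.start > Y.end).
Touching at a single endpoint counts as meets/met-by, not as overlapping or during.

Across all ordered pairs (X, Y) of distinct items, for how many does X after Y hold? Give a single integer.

Checking all 90 ordered pairs for relation 'after'; matching pairs in alphabetical order:
(A, W): A after W ✓
(B, A): B after A ✓
(B, H): B after H ✓
(B, J): B after J ✓
(B, L): B after L ✓
(B, P): B after P ✓
(B, U): B after U ✓
(B, W): B after W ✓
(F, A): F after A ✓
(F, H): F after H ✓
(F, J): F after J ✓
(F, L): F after L ✓
(F, P): F after P ✓
(F, W): F after W ✓
(H, W): H after W ✓
(J, A): J after A ✓
(J, H): J after H ✓
(J, W): J after W ✓
(L, W): L after W ✓
(P, W): P after W ✓
(Q, A): Q after A ✓
(Q, F): Q after F ✓
(Q, H): Q after H ✓
(Q, J): Q after J ✓
... plus 7 further pairs not listed.
Count: 31.

31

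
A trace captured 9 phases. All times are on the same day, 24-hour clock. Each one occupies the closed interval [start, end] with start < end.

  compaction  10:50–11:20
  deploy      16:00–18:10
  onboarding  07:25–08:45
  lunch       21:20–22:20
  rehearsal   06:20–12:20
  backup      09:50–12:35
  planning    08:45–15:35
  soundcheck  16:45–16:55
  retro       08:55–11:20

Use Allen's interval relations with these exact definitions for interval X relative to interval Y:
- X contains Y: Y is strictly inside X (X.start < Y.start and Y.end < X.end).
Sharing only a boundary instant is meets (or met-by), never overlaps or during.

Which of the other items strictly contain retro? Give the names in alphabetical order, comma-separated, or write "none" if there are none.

Target retro = [08:55, 11:20].
backup [09:50, 12:35] → overlapped-by → no.
compaction [10:50, 11:20] → finishes → no.
deploy [16:00, 18:10] → after → no.
lunch [21:20, 22:20] → after → no.
onboarding [07:25, 08:45] → before → no.
planning [08:45, 15:35] → contains → yes.
rehearsal [06:20, 12:20] → contains → yes.
soundcheck [16:45, 16:55] → after → no.
Result: planning, rehearsal.

planning, rehearsal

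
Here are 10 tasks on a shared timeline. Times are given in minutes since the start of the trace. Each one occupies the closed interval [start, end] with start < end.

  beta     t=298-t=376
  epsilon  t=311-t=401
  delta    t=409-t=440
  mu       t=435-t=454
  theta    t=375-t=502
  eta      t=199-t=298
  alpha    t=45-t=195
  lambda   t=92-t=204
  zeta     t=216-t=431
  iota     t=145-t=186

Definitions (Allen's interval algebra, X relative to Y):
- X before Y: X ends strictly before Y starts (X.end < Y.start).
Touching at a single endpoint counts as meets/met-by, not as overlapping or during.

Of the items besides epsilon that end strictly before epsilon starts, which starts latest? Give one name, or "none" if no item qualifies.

Target epsilon = [t=311, t=401].
alpha [t=45, t=195] → before → candidate.
beta [t=298, t=376] → overlaps → excluded.
delta [t=409, t=440] → after → excluded.
eta [t=199, t=298] → before → candidate.
iota [t=145, t=186] → before → candidate.
lambda [t=92, t=204] → before → candidate.
mu [t=435, t=454] → after → excluded.
theta [t=375, t=502] → overlapped-by → excluded.
zeta [t=216, t=431] → contains → excluded.
Among candidates, latest start is t=199 → eta.

eta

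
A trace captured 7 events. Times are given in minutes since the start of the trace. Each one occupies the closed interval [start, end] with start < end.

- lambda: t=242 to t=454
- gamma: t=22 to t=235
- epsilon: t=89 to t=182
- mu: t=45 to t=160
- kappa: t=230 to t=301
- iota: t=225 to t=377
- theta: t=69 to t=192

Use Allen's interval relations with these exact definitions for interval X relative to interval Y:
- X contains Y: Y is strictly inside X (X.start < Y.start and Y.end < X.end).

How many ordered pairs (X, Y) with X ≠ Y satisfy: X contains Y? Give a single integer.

Checking all 42 ordered pairs for relation 'contains'; matching pairs in alphabetical order:
(gamma, epsilon): gamma contains epsilon ✓
(gamma, mu): gamma contains mu ✓
(gamma, theta): gamma contains theta ✓
(iota, kappa): iota contains kappa ✓
(theta, epsilon): theta contains epsilon ✓
Count: 5.

5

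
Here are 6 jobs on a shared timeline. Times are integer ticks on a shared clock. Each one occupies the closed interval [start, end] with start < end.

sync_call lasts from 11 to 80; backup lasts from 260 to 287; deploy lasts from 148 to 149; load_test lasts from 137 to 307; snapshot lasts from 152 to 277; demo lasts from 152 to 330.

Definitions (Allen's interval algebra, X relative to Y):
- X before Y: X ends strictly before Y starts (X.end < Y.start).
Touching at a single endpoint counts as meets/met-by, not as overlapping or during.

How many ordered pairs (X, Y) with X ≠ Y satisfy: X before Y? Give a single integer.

8

Checking all 30 ordered pairs for relation 'before'; matching pairs in alphabetical order:
(deploy, backup): deploy before backup ✓
(deploy, demo): deploy before demo ✓
(deploy, snapshot): deploy before snapshot ✓
(sync_call, backup): sync_call before backup ✓
(sync_call, demo): sync_call before demo ✓
(sync_call, deploy): sync_call before deploy ✓
(sync_call, load_test): sync_call before load_test ✓
(sync_call, snapshot): sync_call before snapshot ✓
Count: 8.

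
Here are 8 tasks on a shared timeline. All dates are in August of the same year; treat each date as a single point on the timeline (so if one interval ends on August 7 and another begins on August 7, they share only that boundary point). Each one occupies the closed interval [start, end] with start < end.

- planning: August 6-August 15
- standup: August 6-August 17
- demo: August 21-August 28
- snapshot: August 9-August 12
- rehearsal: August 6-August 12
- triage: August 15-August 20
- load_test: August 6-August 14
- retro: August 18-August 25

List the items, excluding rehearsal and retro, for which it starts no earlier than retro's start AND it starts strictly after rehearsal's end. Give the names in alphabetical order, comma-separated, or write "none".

Conditions: its start is no earlier than retro's start (X.start >= August 18) AND its start is strictly after rehearsal's end (X.start > August 12).
demo: start August 21 >= August 18? ✓; start August 21 > August 12? ✓ → yes.
load_test: start August 6 >= August 18? ✗; start August 6 > August 12? ✗ → no.
planning: start August 6 >= August 18? ✗; start August 6 > August 12? ✗ → no.
snapshot: start August 9 >= August 18? ✗; start August 9 > August 12? ✗ → no.
standup: start August 6 >= August 18? ✗; start August 6 > August 12? ✗ → no.
triage: start August 15 >= August 18? ✗; start August 15 > August 12? ✓ → no.
Result: demo.

demo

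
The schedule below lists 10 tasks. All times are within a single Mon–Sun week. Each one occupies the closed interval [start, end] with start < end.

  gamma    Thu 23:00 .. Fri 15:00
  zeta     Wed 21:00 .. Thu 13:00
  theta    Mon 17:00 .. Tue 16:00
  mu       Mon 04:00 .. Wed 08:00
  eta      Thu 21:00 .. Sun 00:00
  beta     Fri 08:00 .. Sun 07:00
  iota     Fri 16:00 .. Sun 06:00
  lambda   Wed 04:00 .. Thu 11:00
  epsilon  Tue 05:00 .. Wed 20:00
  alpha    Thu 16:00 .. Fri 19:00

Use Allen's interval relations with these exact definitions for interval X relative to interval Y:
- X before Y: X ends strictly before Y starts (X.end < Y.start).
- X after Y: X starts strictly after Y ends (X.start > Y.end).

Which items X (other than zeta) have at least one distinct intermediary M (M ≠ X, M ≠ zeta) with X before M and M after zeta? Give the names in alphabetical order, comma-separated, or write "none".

epsilon, gamma, lambda, mu, theta

Target zeta = [Wed 21:00, Thu 13:00].
Intermediaries M with M after zeta: alpha, beta, eta, gamma, iota.
Via alpha — items with X before alpha: epsilon, lambda, mu, theta.
Via beta — items with X before beta: epsilon, lambda, mu, theta.
Via eta — items with X before eta: epsilon, lambda, mu, theta.
Via gamma — items with X before gamma: epsilon, lambda, mu, theta.
Via iota — items with X before iota: epsilon, gamma, lambda, mu, theta.
Union: epsilon, gamma, lambda, mu, theta.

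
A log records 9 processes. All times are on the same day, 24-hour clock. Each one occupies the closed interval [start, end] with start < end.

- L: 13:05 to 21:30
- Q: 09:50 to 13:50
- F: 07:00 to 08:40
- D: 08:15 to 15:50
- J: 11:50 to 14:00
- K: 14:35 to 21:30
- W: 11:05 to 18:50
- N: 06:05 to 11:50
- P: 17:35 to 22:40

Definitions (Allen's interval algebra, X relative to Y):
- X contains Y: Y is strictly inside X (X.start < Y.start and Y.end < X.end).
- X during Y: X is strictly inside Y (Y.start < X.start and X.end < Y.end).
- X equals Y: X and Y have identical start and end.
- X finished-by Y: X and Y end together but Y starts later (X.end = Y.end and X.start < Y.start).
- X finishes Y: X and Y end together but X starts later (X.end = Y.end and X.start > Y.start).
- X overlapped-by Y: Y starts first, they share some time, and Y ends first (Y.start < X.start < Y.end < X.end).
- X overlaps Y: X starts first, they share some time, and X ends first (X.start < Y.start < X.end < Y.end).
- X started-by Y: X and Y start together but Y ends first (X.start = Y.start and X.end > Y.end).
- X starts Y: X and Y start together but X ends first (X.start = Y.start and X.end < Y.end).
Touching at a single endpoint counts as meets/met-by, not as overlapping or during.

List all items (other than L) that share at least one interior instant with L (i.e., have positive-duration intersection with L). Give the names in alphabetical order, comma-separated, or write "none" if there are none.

Target L = [13:05, 21:30].
D [08:15, 15:50] → overlaps → yes.
F [07:00, 08:40] → before → no.
J [11:50, 14:00] → overlaps → yes.
K [14:35, 21:30] → finishes → yes.
N [06:05, 11:50] → before → no.
P [17:35, 22:40] → overlapped-by → yes.
Q [09:50, 13:50] → overlaps → yes.
W [11:05, 18:50] → overlaps → yes.
Result: D, J, K, P, Q, W.

D, J, K, P, Q, W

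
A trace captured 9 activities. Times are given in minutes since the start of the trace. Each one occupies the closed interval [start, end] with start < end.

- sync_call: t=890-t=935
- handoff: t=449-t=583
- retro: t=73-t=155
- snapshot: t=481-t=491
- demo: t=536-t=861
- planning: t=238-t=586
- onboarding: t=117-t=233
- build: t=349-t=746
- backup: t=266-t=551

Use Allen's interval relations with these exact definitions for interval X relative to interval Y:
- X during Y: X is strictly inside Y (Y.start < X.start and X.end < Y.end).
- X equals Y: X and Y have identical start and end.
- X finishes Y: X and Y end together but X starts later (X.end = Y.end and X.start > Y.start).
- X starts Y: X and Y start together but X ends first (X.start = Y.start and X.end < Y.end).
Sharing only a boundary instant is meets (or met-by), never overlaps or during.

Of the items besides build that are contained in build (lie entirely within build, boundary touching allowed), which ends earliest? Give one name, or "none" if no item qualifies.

snapshot

Target build = [t=349, t=746].
backup [t=266, t=551] → overlaps → excluded.
demo [t=536, t=861] → overlapped-by → excluded.
handoff [t=449, t=583] → during → candidate.
onboarding [t=117, t=233] → before → excluded.
planning [t=238, t=586] → overlaps → excluded.
retro [t=73, t=155] → before → excluded.
snapshot [t=481, t=491] → during → candidate.
sync_call [t=890, t=935] → after → excluded.
Among candidates, earliest end is t=491 → snapshot.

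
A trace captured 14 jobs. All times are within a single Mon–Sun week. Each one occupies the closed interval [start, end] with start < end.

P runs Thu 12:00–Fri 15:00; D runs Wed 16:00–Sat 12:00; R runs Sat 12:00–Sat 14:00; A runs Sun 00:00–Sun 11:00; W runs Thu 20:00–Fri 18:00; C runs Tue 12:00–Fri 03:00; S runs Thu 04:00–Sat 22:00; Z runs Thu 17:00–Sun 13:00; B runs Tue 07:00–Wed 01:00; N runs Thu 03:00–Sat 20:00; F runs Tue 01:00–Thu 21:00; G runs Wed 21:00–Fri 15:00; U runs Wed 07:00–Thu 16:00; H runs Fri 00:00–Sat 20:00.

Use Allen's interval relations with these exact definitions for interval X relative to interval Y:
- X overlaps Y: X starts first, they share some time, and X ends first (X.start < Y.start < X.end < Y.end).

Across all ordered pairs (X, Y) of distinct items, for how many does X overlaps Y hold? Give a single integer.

38

Checking all 182 ordered pairs for relation 'overlaps'; matching pairs in alphabetical order:
(B, C): B overlaps C ✓
(C, D): C overlaps D ✓
(C, G): C overlaps G ✓
(C, H): C overlaps H ✓
(C, N): C overlaps N ✓
(C, P): C overlaps P ✓
(C, S): C overlaps S ✓
(C, W): C overlaps W ✓
(C, Z): C overlaps Z ✓
(D, H): D overlaps H ✓
(D, N): D overlaps N ✓
(D, S): D overlaps S ✓
(D, Z): D overlaps Z ✓
(F, C): F overlaps C ✓
(F, D): F overlaps D ✓
(F, G): F overlaps G ✓
(F, N): F overlaps N ✓
(F, P): F overlaps P ✓
(F, S): F overlaps S ✓
(F, W): F overlaps W ✓
(F, Z): F overlaps Z ✓
(G, H): G overlaps H ✓
(G, N): G overlaps N ✓
(G, S): G overlaps S ✓
... plus 14 further pairs not listed.
Count: 38.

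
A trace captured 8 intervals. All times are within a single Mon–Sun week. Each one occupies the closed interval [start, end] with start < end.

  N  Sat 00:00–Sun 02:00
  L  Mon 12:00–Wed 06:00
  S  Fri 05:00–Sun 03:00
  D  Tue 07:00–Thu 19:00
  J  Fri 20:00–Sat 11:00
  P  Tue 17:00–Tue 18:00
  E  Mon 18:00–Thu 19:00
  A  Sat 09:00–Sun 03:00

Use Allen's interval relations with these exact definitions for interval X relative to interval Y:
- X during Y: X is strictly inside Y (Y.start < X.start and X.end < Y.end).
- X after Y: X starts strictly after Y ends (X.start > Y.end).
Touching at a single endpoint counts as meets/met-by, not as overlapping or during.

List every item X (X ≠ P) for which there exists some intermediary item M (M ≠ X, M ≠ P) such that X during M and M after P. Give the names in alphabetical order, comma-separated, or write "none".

J, N

Target P = [Tue 17:00, Tue 18:00].
Intermediaries M with M after P: A, J, N, S.
Via A — items with X during A: none.
Via J — items with X during J: none.
Via N — items with X during N: none.
Via S — items with X during S: J, N.
Union: J, N.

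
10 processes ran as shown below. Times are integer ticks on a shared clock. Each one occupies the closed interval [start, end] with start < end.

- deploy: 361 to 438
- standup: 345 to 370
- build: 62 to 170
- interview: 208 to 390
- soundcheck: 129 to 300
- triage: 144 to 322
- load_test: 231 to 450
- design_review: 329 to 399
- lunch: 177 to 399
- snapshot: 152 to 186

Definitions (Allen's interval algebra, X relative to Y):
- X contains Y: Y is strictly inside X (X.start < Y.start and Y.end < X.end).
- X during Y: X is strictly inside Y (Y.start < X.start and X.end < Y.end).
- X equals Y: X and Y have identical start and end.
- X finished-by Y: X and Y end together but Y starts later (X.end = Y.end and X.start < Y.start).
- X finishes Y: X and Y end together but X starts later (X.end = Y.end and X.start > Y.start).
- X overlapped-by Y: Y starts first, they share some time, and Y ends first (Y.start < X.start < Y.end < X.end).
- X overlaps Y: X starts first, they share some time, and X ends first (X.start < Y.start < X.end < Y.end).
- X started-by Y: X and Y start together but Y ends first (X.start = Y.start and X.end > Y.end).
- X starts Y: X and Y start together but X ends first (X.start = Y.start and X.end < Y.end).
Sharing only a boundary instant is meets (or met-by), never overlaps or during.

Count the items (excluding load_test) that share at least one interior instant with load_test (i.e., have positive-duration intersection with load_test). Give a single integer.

7

Target load_test = [231, 450].
build [62, 170] → before → no.
deploy [361, 438] → during → counts.
design_review [329, 399] → during → counts.
interview [208, 390] → overlaps → counts.
lunch [177, 399] → overlaps → counts.
snapshot [152, 186] → before → no.
soundcheck [129, 300] → overlaps → counts.
standup [345, 370] → during → counts.
triage [144, 322] → overlaps → counts.
Total: 7.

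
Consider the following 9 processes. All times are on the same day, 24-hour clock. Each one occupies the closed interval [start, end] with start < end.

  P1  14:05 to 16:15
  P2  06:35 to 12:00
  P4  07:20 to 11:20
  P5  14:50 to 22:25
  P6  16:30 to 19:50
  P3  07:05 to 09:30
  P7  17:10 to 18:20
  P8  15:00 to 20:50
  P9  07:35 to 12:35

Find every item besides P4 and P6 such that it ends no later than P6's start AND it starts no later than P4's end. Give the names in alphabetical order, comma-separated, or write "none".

Conditions: its end is no later than P6's start (X.end <= 16:30) AND its start is no later than P4's end (X.start <= 11:20).
P1: end 16:15 <= 16:30? ✓; start 14:05 <= 11:20? ✗ → no.
P2: end 12:00 <= 16:30? ✓; start 06:35 <= 11:20? ✓ → yes.
P3: end 09:30 <= 16:30? ✓; start 07:05 <= 11:20? ✓ → yes.
P5: end 22:25 <= 16:30? ✗; start 14:50 <= 11:20? ✗ → no.
P7: end 18:20 <= 16:30? ✗; start 17:10 <= 11:20? ✗ → no.
P8: end 20:50 <= 16:30? ✗; start 15:00 <= 11:20? ✗ → no.
P9: end 12:35 <= 16:30? ✓; start 07:35 <= 11:20? ✓ → yes.
Result: P2, P3, P9.

P2, P3, P9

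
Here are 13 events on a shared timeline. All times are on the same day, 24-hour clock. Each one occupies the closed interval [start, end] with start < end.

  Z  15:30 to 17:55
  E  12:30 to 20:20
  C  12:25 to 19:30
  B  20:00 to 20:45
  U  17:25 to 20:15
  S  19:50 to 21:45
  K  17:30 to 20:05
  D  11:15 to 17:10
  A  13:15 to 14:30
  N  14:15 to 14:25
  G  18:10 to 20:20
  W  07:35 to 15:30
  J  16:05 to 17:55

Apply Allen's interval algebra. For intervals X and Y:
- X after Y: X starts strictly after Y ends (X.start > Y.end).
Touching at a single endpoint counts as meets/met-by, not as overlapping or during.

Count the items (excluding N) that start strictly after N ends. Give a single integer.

7

Target N = [14:15, 14:25].
A [13:15, 14:30] → contains → no.
B [20:00, 20:45] → after → counts.
C [12:25, 19:30] → contains → no.
D [11:15, 17:10] → contains → no.
E [12:30, 20:20] → contains → no.
G [18:10, 20:20] → after → counts.
J [16:05, 17:55] → after → counts.
K [17:30, 20:05] → after → counts.
S [19:50, 21:45] → after → counts.
U [17:25, 20:15] → after → counts.
W [07:35, 15:30] → contains → no.
Z [15:30, 17:55] → after → counts.
Total: 7.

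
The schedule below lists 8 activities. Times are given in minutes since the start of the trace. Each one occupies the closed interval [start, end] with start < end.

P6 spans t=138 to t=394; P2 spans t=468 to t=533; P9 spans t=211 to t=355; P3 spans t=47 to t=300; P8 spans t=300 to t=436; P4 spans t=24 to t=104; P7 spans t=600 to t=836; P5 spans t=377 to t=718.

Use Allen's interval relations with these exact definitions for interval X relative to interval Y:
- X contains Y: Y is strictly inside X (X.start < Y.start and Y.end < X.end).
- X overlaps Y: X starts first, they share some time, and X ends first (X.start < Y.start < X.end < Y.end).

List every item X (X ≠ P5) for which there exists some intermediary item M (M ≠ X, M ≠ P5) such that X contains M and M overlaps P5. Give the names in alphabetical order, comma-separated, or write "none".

none

Target P5 = [t=377, t=718].
Intermediaries M with M overlaps P5: P6, P8.
Via P6 — items with X contains P6: none.
Via P8 — items with X contains P8: none.
Union: none.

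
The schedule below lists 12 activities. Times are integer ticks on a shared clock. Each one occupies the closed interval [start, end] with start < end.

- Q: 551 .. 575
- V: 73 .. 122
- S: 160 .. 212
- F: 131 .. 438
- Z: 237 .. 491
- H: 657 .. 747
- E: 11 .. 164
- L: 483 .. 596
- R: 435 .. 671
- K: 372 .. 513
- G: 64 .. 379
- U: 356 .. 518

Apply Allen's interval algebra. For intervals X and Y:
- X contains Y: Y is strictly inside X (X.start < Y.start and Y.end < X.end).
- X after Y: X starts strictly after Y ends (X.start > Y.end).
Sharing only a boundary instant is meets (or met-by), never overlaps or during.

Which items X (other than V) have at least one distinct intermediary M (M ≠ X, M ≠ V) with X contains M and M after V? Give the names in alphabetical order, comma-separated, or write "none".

F, G, L, R, U

Target V = [73, 122].
Intermediaries M with M after V: F, H, K, L, Q, R, S, U, Z.
Via F — items with X contains F: none.
Via H — items with X contains H: none.
Via K — items with X contains K: U.
Via L — items with X contains L: R.
Via Q — items with X contains Q: L, R.
Via R — items with X contains R: none.
Via S — items with X contains S: F, G.
Via U — items with X contains U: none.
Via Z — items with X contains Z: none.
Union: F, G, L, R, U.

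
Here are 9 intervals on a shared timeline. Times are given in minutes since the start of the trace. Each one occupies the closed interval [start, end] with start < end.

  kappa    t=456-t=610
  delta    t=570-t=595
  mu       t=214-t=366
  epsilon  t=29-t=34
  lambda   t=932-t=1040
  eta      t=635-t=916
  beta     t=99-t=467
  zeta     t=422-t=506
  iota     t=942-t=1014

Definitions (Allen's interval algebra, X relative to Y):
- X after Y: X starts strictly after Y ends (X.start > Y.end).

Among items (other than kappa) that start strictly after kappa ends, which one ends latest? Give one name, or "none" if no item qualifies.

lambda

Target kappa = [t=456, t=610].
beta [t=99, t=467] → overlaps → excluded.
delta [t=570, t=595] → during → excluded.
epsilon [t=29, t=34] → before → excluded.
eta [t=635, t=916] → after → candidate.
iota [t=942, t=1014] → after → candidate.
lambda [t=932, t=1040] → after → candidate.
mu [t=214, t=366] → before → excluded.
zeta [t=422, t=506] → overlaps → excluded.
Among candidates, latest end is t=1040 → lambda.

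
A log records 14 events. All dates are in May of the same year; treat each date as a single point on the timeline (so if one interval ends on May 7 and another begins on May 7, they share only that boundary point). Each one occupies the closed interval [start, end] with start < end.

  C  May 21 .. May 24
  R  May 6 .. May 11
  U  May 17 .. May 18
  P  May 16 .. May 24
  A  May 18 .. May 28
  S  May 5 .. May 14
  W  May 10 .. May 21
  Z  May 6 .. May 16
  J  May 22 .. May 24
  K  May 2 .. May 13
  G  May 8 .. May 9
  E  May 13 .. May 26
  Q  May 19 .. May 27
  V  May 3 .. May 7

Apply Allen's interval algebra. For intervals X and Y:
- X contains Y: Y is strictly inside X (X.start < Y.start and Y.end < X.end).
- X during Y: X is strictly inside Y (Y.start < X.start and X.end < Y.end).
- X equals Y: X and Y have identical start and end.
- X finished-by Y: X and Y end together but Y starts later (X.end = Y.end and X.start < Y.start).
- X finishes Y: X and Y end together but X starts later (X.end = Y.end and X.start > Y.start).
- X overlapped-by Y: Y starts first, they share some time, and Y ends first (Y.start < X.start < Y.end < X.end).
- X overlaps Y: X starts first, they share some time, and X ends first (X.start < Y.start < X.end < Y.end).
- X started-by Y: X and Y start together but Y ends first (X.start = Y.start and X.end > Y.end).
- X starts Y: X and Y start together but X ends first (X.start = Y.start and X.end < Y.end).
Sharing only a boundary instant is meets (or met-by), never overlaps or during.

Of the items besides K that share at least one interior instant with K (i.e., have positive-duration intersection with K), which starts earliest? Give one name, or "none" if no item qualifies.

V

Target K = [May 2, May 13].
A [May 18, May 28] → after → excluded.
C [May 21, May 24] → after → excluded.
E [May 13, May 26] → met-by → excluded.
G [May 8, May 9] → during → candidate.
J [May 22, May 24] → after → excluded.
P [May 16, May 24] → after → excluded.
Q [May 19, May 27] → after → excluded.
R [May 6, May 11] → during → candidate.
S [May 5, May 14] → overlapped-by → candidate.
U [May 17, May 18] → after → excluded.
V [May 3, May 7] → during → candidate.
W [May 10, May 21] → overlapped-by → candidate.
Z [May 6, May 16] → overlapped-by → candidate.
Among candidates, earliest start is May 3 → V.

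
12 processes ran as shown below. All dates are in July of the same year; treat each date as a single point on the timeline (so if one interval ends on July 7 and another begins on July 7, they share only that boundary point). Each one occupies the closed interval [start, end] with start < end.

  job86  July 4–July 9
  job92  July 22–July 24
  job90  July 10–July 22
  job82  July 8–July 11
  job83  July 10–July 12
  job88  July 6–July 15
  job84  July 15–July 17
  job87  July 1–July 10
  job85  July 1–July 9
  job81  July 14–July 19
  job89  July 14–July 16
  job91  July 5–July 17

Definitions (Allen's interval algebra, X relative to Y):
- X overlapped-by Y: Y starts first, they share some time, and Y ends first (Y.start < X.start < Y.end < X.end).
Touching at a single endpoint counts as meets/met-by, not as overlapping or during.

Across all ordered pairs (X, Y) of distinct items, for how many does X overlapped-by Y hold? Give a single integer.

Checking all 132 ordered pairs for relation 'overlapped-by'; matching pairs in alphabetical order:
(job81, job88): job81 overlapped-by job88 ✓
(job81, job91): job81 overlapped-by job91 ✓
(job82, job85): job82 overlapped-by job85 ✓
(job82, job86): job82 overlapped-by job86 ✓
(job82, job87): job82 overlapped-by job87 ✓
(job83, job82): job83 overlapped-by job82 ✓
(job84, job89): job84 overlapped-by job89 ✓
(job88, job85): job88 overlapped-by job85 ✓
(job88, job86): job88 overlapped-by job86 ✓
(job88, job87): job88 overlapped-by job87 ✓
(job89, job88): job89 overlapped-by job88 ✓
(job90, job82): job90 overlapped-by job82 ✓
(job90, job88): job90 overlapped-by job88 ✓
(job90, job91): job90 overlapped-by job91 ✓
(job91, job85): job91 overlapped-by job85 ✓
(job91, job86): job91 overlapped-by job86 ✓
(job91, job87): job91 overlapped-by job87 ✓
Count: 17.

17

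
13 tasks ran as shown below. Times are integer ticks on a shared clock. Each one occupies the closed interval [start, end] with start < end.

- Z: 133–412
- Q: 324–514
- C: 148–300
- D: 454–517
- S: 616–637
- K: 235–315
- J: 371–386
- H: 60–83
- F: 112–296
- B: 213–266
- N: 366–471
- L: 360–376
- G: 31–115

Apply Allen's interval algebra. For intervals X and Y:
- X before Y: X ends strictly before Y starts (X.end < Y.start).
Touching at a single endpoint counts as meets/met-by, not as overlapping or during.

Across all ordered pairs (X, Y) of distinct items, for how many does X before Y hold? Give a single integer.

54

Checking all 156 ordered pairs for relation 'before'; matching pairs in alphabetical order:
(B, D): B before D ✓
(B, J): B before J ✓
(B, L): B before L ✓
(B, N): B before N ✓
(B, Q): B before Q ✓
(B, S): B before S ✓
(C, D): C before D ✓
(C, J): C before J ✓
(C, L): C before L ✓
(C, N): C before N ✓
(C, Q): C before Q ✓
(C, S): C before S ✓
(D, S): D before S ✓
(F, D): F before D ✓
(F, J): F before J ✓
(F, L): F before L ✓
(F, N): F before N ✓
(F, Q): F before Q ✓
(F, S): F before S ✓
(G, B): G before B ✓
(G, C): G before C ✓
(G, D): G before D ✓
(G, J): G before J ✓
(G, K): G before K ✓
... plus 30 further pairs not listed.
Count: 54.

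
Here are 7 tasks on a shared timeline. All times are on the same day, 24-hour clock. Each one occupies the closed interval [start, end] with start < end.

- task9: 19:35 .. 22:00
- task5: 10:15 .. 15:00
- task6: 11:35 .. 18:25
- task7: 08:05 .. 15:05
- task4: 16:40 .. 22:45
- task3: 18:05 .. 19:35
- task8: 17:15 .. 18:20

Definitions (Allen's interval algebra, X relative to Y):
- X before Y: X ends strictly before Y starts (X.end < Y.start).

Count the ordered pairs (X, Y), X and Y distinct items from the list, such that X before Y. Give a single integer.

Checking all 42 ordered pairs for relation 'before'; matching pairs in alphabetical order:
(task5, task3): task5 before task3 ✓
(task5, task4): task5 before task4 ✓
(task5, task8): task5 before task8 ✓
(task5, task9): task5 before task9 ✓
(task6, task9): task6 before task9 ✓
(task7, task3): task7 before task3 ✓
(task7, task4): task7 before task4 ✓
(task7, task8): task7 before task8 ✓
(task7, task9): task7 before task9 ✓
(task8, task9): task8 before task9 ✓
Count: 10.

10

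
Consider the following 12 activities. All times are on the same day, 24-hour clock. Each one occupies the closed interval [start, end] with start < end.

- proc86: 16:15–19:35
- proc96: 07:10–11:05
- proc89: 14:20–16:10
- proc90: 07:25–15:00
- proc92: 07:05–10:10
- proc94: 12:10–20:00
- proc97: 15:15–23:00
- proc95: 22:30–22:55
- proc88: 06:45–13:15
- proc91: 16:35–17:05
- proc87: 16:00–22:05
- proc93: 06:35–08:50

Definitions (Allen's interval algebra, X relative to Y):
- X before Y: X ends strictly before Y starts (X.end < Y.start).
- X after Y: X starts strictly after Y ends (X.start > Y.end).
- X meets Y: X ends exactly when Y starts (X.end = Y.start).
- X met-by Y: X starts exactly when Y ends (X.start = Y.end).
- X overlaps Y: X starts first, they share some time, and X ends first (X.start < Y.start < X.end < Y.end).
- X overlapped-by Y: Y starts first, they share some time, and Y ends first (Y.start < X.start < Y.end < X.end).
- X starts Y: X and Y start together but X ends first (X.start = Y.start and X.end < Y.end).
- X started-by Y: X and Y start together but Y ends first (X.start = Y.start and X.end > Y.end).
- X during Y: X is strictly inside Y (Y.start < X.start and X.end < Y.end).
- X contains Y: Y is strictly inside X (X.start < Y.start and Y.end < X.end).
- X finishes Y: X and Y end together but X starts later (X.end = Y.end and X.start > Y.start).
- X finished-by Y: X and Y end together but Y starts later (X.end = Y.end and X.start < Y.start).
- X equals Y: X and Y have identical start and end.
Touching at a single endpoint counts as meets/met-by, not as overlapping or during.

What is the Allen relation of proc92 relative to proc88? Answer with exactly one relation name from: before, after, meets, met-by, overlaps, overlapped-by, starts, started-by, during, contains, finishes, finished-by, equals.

proc92 = [07:05, 10:10]; proc88 = [06:45, 13:15].
Compare endpoints: proc92.start > proc88.start, proc92.start < proc88.end, proc92.end > proc88.start, proc92.end < proc88.end.
That pattern is 'during'.

during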